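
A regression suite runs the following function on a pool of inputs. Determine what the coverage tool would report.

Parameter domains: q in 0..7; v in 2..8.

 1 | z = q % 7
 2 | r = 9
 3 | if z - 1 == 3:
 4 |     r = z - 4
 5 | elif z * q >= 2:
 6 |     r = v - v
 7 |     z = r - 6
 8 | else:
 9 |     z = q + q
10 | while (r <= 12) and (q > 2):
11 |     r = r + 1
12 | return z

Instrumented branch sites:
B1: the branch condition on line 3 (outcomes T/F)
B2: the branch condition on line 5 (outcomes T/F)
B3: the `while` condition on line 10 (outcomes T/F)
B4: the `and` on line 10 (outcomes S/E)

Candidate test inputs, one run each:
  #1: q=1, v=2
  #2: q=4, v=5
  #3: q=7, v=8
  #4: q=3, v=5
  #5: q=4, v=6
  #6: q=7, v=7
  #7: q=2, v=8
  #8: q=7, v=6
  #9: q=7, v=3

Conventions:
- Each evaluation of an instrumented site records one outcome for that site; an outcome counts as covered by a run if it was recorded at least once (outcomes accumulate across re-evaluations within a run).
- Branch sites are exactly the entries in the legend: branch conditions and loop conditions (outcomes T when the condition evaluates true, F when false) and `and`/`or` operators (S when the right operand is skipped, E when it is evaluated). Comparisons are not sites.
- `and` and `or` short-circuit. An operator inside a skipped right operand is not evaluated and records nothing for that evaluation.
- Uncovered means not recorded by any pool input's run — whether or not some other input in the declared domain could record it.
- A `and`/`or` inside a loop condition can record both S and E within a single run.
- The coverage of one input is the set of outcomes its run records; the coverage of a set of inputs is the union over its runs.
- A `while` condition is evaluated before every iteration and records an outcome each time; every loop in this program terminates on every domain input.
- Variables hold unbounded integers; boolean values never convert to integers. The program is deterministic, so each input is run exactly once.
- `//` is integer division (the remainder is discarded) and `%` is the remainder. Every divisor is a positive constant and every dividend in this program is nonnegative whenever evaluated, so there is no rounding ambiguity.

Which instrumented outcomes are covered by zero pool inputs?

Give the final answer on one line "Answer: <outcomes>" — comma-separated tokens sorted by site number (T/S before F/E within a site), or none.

run #1 (q=1, v=2) runs B1->F, B2->F, B4->E, B3->F; records B1=F, B2=F, B3=F, B4=E
run #2 (q=4, v=5) runs B1->T, B4->E, B3->T, B4->E, B3->T, B4->E, B3->T, B4->E, B3->T, B4->E, B3->T, B4->E, B3->T, B4->E, ...; records B1=T, B3=T, B3=F, B4=S, B4=E
run #3 (q=7, v=8) runs B1->F, B2->F, B4->E, B3->T, B4->E, B3->T, B4->E, B3->T, B4->E, B3->T, B4->S, B3->F; records B1=F, B2=F, B3=T, B3=F, B4=S, B4=E
run #4 (q=3, v=5) runs B1->F, B2->T, B4->E, B3->T, B4->E, B3->T, B4->E, B3->T, B4->E, B3->T, B4->E, B3->T, B4->E, B3->T, ...; records B1=F, B2=T, B3=T, B3=F, B4=S, B4=E
run #5 (q=4, v=6) runs B1->T, B4->E, B3->T, B4->E, B3->T, B4->E, B3->T, B4->E, B3->T, B4->E, B3->T, B4->E, B3->T, B4->E, ...; records B1=T, B3=T, B3=F, B4=S, B4=E
run #6 (q=7, v=7) runs B1->F, B2->F, B4->E, B3->T, B4->E, B3->T, B4->E, B3->T, B4->E, B3->T, B4->S, B3->F; records B1=F, B2=F, B3=T, B3=F, B4=S, B4=E
run #7 (q=2, v=8) runs B1->F, B2->T, B4->E, B3->F; records B1=F, B2=T, B3=F, B4=E
run #8 (q=7, v=6) runs B1->F, B2->F, B4->E, B3->T, B4->E, B3->T, B4->E, B3->T, B4->E, B3->T, B4->S, B3->F; records B1=F, B2=F, B3=T, B3=F, B4=S, B4=E
run #9 (q=7, v=3) runs B1->F, B2->F, B4->E, B3->T, B4->E, B3->T, B4->E, B3->T, B4->E, B3->T, B4->S, B3->F; records B1=F, B2=F, B3=T, B3=F, B4=S, B4=E
union over the pool: B1=T, B1=F, B2=T, B2=F, B3=T, B3=F, B4=S, B4=E
uncovered (0 of 8): none

Answer: none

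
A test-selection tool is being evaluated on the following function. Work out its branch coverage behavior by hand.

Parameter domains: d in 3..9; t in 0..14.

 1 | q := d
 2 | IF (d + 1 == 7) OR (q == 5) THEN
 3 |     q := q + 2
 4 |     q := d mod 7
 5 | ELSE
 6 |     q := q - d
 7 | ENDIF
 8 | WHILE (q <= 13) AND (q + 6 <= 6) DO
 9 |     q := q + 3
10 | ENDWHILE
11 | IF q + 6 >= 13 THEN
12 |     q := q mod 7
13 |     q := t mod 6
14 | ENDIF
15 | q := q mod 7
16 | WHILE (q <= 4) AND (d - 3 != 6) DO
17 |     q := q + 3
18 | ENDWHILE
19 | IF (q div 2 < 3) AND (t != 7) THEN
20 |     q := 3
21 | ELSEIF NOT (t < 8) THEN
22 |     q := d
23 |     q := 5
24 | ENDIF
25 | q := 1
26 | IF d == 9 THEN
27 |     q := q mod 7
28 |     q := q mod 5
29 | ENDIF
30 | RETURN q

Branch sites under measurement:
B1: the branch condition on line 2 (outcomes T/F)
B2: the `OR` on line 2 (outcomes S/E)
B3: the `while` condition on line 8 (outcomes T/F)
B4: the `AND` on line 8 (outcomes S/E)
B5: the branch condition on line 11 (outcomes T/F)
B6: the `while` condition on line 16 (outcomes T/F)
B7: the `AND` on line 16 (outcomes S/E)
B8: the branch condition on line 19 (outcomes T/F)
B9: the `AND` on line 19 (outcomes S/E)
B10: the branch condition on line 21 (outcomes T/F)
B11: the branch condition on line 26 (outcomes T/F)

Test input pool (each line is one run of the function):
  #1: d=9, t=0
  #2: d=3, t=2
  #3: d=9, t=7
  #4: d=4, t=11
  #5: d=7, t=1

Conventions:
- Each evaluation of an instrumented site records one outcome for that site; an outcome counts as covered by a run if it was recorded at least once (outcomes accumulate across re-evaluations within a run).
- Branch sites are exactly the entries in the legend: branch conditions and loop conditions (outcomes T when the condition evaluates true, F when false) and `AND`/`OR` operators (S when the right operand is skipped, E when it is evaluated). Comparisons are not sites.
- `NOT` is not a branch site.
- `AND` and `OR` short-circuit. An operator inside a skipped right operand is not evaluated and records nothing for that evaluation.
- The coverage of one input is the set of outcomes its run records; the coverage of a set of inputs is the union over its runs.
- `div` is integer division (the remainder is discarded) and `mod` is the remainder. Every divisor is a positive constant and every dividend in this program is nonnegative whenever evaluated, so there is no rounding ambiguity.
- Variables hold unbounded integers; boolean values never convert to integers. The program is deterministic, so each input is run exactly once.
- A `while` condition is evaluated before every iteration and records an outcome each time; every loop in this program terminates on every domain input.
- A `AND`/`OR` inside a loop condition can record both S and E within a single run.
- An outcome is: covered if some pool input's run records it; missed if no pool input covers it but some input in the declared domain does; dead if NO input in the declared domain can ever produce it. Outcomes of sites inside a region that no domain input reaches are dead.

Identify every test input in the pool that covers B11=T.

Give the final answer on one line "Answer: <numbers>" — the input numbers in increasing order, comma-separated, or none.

input #1 (d=9, t=0): covers B11=T
input #2 (d=3, t=2): misses B11=T
input #3 (d=9, t=7): covers B11=T
input #4 (d=4, t=11): misses B11=T
input #5 (d=7, t=1): misses B11=T

Answer: 1, 3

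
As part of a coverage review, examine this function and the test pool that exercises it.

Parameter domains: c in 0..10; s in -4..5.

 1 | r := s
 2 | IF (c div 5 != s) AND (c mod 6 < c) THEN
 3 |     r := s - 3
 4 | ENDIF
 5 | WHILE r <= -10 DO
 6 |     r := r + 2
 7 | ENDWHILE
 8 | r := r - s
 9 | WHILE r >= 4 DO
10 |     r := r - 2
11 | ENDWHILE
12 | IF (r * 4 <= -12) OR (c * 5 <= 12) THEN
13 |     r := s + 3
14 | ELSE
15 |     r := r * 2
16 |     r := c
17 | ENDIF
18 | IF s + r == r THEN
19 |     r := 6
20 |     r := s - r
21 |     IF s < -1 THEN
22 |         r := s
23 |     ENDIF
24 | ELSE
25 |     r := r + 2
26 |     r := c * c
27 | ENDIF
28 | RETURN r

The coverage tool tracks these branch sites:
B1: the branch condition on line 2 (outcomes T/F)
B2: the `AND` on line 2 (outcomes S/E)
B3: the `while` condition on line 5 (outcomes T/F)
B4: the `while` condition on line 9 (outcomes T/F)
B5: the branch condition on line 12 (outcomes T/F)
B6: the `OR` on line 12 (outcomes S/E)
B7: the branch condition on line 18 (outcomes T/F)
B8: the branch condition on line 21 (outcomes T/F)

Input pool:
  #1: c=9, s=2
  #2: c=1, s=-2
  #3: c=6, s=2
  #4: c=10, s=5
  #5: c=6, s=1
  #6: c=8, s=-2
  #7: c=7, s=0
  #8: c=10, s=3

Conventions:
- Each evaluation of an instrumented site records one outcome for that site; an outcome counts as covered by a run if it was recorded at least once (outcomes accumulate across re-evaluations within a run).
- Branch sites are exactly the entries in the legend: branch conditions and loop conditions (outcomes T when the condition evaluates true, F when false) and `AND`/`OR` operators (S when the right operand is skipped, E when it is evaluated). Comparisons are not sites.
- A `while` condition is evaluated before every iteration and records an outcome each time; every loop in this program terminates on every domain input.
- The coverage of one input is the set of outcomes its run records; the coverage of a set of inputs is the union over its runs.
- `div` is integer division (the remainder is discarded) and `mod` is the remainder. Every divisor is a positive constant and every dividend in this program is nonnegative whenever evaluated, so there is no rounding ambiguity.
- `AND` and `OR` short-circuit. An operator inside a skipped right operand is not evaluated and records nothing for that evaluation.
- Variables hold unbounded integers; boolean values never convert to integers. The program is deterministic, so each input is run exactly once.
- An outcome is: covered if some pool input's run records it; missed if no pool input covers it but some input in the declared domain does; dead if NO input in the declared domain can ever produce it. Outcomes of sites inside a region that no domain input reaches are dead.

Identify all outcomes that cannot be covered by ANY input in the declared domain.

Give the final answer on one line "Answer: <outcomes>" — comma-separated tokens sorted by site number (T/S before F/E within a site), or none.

checking every outcome against all 110 domain inputs:
  B3=T: never recorded by any domain input -> dead
  B4=T: never recorded by any domain input -> dead
  B8=T: never recorded by any domain input -> dead
  reachable outcomes have witnesses, e.g. B1=T (e.g. c=6, s=-4), B1=F (e.g. c=0, s=-4), B2=S (e.g. c=0, s=0), B2=E (e.g. c=0, s=-4)

Answer: B3=T, B4=T, B8=T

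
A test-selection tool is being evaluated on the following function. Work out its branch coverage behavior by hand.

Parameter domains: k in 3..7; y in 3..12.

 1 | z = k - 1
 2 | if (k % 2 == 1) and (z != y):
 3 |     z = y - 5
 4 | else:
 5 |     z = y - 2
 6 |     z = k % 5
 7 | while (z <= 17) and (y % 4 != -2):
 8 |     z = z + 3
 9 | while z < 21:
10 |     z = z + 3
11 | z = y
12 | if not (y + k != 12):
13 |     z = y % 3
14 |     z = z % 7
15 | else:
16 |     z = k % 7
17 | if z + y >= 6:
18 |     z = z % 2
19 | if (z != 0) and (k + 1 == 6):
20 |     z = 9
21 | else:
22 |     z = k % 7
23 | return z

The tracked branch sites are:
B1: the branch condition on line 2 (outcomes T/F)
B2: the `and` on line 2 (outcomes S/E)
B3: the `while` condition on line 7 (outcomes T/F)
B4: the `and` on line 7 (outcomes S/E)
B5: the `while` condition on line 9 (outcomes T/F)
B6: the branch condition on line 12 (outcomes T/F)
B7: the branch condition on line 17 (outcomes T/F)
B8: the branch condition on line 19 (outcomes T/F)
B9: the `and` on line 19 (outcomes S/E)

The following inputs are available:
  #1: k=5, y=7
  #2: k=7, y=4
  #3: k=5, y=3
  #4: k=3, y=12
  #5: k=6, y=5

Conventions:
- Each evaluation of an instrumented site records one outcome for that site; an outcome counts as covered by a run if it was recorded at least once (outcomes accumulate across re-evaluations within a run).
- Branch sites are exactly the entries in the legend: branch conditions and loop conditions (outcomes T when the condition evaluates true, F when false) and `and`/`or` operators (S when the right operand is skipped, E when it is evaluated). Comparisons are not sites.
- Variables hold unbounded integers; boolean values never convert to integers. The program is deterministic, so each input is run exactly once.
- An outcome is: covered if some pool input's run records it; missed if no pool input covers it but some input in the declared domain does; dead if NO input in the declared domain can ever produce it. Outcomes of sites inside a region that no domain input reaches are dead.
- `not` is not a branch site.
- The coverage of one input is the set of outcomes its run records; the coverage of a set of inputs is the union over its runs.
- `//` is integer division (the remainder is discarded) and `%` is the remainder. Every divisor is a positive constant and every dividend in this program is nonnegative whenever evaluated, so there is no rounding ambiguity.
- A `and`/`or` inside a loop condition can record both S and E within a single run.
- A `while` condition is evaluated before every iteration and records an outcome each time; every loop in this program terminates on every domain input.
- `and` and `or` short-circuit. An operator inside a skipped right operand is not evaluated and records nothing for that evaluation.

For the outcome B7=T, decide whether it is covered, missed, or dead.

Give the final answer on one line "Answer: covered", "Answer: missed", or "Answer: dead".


B7=T is recorded by pool input(s) 1, 3, 4, 5 -> covered
Answer: covered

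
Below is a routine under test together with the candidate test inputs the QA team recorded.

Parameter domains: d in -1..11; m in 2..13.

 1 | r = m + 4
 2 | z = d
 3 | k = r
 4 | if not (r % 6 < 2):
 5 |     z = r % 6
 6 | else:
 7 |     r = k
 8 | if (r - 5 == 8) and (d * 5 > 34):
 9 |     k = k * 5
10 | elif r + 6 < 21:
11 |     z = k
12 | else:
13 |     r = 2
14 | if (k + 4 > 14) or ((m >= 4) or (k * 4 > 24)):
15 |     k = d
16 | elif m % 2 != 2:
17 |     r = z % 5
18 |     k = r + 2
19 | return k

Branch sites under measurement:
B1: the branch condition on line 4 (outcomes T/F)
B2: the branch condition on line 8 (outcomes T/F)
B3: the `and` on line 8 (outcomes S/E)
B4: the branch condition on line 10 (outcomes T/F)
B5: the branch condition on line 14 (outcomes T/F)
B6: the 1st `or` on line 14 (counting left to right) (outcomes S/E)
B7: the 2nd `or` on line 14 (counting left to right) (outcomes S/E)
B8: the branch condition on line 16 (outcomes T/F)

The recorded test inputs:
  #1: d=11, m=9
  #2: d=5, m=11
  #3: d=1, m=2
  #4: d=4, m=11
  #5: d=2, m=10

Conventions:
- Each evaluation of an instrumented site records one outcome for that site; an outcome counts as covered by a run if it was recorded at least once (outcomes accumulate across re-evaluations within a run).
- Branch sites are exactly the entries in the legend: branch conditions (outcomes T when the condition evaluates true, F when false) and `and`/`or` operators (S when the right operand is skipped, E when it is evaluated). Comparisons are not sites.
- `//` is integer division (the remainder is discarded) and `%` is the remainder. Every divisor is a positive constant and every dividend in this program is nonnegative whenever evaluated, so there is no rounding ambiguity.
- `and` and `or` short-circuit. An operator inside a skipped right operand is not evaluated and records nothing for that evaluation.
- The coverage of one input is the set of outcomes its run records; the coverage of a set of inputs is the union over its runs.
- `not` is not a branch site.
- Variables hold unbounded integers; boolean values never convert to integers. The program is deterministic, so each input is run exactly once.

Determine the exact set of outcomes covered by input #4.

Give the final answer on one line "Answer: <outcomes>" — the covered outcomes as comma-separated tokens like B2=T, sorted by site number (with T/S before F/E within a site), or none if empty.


Tracing the run of input #4 (d=4, m=11):
  B1->T, B3->S, B2->F, B4->F, B6->S, B5->T
deduplicating events, the covered set is: B1=T, B2=F, B3=S, B4=F, B5=T, B6=S
Answer: B1=T, B2=F, B3=S, B4=F, B5=T, B6=S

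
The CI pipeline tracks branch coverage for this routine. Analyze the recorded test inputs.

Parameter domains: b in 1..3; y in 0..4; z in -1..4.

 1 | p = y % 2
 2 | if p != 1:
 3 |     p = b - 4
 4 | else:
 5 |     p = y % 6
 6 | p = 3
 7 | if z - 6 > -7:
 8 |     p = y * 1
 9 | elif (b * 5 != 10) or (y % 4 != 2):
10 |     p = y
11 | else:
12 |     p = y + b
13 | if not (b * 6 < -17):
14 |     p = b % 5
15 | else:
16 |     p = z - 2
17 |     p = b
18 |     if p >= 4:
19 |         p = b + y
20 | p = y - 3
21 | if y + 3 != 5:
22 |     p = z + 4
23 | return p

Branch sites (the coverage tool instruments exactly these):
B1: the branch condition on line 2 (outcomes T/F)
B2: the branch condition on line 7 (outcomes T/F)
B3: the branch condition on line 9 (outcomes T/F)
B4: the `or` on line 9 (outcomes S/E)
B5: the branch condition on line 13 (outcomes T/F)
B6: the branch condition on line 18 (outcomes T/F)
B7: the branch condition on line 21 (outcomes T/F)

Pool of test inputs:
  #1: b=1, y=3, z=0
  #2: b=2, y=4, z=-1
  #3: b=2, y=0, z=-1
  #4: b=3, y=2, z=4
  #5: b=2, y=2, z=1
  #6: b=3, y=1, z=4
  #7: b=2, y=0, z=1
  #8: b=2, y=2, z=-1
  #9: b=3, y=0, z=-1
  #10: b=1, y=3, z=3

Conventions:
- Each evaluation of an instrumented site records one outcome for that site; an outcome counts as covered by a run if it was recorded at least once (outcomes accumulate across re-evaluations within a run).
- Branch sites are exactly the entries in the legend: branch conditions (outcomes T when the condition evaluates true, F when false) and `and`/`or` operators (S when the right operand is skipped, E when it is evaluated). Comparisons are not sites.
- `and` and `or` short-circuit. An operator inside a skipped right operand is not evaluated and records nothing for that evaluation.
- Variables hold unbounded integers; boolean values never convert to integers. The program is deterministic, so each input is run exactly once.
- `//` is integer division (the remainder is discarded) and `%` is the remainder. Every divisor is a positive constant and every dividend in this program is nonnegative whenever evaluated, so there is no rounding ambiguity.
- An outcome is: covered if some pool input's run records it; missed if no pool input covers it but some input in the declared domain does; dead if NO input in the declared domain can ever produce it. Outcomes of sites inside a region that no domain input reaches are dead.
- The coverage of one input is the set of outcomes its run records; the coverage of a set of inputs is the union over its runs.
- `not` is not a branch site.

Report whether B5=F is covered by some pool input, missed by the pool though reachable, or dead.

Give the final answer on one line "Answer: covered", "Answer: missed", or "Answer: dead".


no pool input records B5=F
checking all 90 inputs in the declared domain: B5=F is never recorded -> dead
Answer: dead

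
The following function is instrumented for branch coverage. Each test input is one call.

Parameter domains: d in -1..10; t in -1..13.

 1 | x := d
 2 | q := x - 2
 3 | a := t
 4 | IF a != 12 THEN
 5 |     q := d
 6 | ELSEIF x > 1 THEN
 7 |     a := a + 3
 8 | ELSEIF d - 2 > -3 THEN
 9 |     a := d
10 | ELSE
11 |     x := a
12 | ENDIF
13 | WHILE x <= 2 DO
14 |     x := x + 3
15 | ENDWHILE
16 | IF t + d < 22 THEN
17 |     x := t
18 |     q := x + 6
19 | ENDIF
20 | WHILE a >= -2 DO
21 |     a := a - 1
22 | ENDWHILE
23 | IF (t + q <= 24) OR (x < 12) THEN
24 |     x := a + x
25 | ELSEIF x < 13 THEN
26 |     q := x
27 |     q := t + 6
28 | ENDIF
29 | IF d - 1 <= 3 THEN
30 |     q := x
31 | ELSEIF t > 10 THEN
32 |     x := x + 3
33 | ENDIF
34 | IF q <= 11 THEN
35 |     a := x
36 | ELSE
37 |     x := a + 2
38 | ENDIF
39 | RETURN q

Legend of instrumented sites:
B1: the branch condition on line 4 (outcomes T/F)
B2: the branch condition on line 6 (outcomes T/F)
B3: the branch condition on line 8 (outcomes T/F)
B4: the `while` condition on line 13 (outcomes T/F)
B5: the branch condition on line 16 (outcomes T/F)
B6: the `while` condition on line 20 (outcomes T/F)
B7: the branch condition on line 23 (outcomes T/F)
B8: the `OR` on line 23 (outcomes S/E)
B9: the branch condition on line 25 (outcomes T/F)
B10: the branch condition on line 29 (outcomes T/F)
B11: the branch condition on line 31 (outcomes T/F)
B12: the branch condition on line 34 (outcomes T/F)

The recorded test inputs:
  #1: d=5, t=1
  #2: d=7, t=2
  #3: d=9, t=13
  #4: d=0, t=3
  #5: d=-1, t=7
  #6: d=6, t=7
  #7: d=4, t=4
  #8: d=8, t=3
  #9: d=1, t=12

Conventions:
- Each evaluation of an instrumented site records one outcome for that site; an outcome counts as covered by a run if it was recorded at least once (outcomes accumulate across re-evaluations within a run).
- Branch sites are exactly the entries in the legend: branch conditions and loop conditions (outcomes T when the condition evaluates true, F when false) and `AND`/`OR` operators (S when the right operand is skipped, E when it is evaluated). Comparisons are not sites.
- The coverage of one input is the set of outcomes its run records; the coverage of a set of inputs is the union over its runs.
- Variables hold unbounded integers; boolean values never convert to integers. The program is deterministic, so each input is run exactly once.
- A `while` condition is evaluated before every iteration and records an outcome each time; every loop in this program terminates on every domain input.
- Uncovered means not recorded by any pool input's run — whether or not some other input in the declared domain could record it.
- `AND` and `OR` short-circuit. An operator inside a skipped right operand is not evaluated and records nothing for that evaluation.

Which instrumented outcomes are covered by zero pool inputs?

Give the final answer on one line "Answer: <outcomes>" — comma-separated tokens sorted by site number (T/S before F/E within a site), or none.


run #1 (d=5, t=1) runs B1->T, B4->F, B5->T, B6->T, B6->T, B6->T, B6->T, B6->F, B8->S, B7->T, B10->F, B11->F, B12->T; records B1=T, B4=F, B5=T, B6=T, B6=F, B7=T, B8=S, B10=F, B11=F, B12=T
run #2 (d=7, t=2) runs B1->T, B4->F, B5->T, B6->T, B6->T, B6->T, B6->T, B6->T, B6->F, B8->S, B7->T, B10->F, B11->F, B12->T; records B1=T, B4=F, B5=T, B6=T, B6=F, B7=T, B8=S, B10=F, B11=F, B12=T
run #3 (d=9, t=13) runs B1->T, B4->F, B5->F, B6->T, B6->T, B6->T, B6->T, B6->T, B6->T, B6->T, B6->T, B6->T, B6->T, B6->T, ...; records B1=T, B4=F, B5=F, B6=T, B6=F, B7=T, B8=S, B10=F, B11=T, B12=T
run #4 (d=0, t=3) runs B1->T, B4->T, B4->F, B5->T, B6->T, B6->T, B6->T, B6->T, B6->T, B6->T, B6->F, B8->S, B7->T, B10->T, ...; records B1=T, B4=T, B4=F, B5=T, B6=T, B6=F, B7=T, B8=S, B10=T, B12=T
run #5 (d=-1, t=7) runs B1->T, B4->T, B4->T, B4->F, B5->T, B6->T, B6->T, B6->T, B6->T, B6->T, B6->T, B6->T, B6->T, B6->T, ...; records B1=T, B4=T, B4=F, B5=T, B6=T, B6=F, B7=T, B8=S, B10=T, B12=T
run #6 (d=6, t=7) runs B1->T, B4->F, B5->T, B6->T, B6->T, B6->T, B6->T, B6->T, B6->T, B6->T, B6->T, B6->T, B6->T, B6->F, ...; records B1=T, B4=F, B5=T, B6=T, B6=F, B7=T, B8=S, B10=F, B11=F, B12=F
run #7 (d=4, t=4) runs B1->T, B4->F, B5->T, B6->T, B6->T, B6->T, B6->T, B6->T, B6->T, B6->T, B6->F, B8->S, B7->T, B10->T, ...; records B1=T, B4=F, B5=T, B6=T, B6=F, B7=T, B8=S, B10=T, B12=T
run #8 (d=8, t=3) runs B1->T, B4->F, B5->T, B6->T, B6->T, B6->T, B6->T, B6->T, B6->T, B6->F, B8->S, B7->T, B10->F, B11->F, ...; records B1=T, B4=F, B5=T, B6=T, B6=F, B7=T, B8=S, B10=F, B11=F, B12=T
run #9 (d=1, t=12) runs B1->F, B2->F, B3->T, B4->T, B4->F, B5->T, B6->T, B6->T, B6->T, B6->T, B6->F, B8->E, B7->F, B9->T, ...; records B1=F, B2=F, B3=T, B4=T, B4=F, B5=T, B6=T, B6=F, B7=F, B8=E, B9=T, B10=T, B12=F
union over the pool: B1=T, B1=F, B2=F, B3=T, B4=T, B4=F, B5=T, B5=F, B6=T, B6=F, B7=T, B7=F, B8=S, B8=E, B9=T, B10=T, B10=F, B11=T, B11=F, B12=T, B12=F
uncovered (3 of 24): B2=T, B3=F, B9=F
Answer: B2=T, B3=F, B9=F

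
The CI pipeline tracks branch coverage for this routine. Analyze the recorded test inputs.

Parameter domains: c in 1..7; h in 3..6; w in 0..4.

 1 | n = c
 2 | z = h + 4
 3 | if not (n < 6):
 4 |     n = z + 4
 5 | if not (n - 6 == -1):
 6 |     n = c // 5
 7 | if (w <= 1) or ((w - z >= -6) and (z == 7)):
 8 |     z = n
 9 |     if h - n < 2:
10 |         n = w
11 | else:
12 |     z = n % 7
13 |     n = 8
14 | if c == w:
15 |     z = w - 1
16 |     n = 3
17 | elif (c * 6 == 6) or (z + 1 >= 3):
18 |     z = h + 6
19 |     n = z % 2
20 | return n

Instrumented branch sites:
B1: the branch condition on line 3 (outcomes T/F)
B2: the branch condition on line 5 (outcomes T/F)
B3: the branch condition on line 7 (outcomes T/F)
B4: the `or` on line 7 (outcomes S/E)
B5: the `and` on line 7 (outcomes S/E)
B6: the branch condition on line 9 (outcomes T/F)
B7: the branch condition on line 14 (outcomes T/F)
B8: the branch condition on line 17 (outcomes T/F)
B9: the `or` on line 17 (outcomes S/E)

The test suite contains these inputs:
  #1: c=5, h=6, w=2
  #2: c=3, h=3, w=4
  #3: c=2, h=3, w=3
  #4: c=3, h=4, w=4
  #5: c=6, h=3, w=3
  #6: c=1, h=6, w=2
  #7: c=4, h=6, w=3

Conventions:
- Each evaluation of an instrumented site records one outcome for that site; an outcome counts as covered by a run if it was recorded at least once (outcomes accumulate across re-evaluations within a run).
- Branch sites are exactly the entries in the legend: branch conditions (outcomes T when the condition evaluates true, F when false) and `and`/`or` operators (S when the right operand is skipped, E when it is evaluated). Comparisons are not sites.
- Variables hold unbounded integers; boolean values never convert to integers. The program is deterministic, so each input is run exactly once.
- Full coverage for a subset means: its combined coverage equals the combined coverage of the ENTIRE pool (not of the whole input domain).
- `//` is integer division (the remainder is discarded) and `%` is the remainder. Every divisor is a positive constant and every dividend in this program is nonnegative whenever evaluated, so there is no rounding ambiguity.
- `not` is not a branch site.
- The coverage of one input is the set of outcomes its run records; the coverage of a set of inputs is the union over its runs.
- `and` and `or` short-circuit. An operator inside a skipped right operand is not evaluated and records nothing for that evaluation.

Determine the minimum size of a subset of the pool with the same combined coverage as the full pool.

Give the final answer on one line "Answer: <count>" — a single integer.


run #1 (c=5, h=6, w=2) runs B1->F, B2->F, B4->E, B5->S, B3->F, B7->F, B9->E, B8->T; records B1=F, B2=F, B3=F, B4=E, B5=S, B7=F, B8=T, B9=E
run #2 (c=3, h=3, w=4) runs B1->F, B2->T, B4->E, B5->E, B3->T, B6->F, B7->F, B9->E, B8->F; records B1=F, B2=T, B3=T, B4=E, B5=E, B6=F, B7=F, B8=F, B9=E
run #3 (c=2, h=3, w=3) runs B1->F, B2->T, B4->E, B5->E, B3->T, B6->F, B7->F, B9->E, B8->F; records B1=F, B2=T, B3=T, B4=E, B5=E, B6=F, B7=F, B8=F, B9=E
run #4 (c=3, h=4, w=4) runs B1->F, B2->T, B4->E, B5->E, B3->F, B7->F, B9->E, B8->F; records B1=F, B2=T, B3=F, B4=E, B5=E, B7=F, B8=F, B9=E
run #5 (c=6, h=3, w=3) runs B1->T, B2->T, B4->E, B5->E, B3->T, B6->F, B7->F, B9->E, B8->F; records B1=T, B2=T, B3=T, B4=E, B5=E, B6=F, B7=F, B8=F, B9=E
run #6 (c=1, h=6, w=2) runs B1->F, B2->T, B4->E, B5->S, B3->F, B7->F, B9->S, B8->T; records B1=F, B2=T, B3=F, B4=E, B5=S, B7=F, B8=T, B9=S
run #7 (c=4, h=6, w=3) runs B1->F, B2->T, B4->E, B5->S, B3->F, B7->F, B9->E, B8->F; records B1=F, B2=T, B3=F, B4=E, B5=S, B7=F, B8=F, B9=E
union over all inputs: B1=T, B1=F, B2=T, B2=F, B3=T, B3=F, B4=E, B5=S, B5=E, B6=F, B7=F, B8=T, B8=F, B9=S, B9=E (15 outcomes)
no size-1 subset reaches all 15 outcomes (best union: 9/15)
no size-2 subset reaches all 15 outcomes (best union: 14/15)
inputs {1, 5, 6} (size 3) cover everything; no size-3 subset with a lexicographically smaller index list covers all 15
Answer: 3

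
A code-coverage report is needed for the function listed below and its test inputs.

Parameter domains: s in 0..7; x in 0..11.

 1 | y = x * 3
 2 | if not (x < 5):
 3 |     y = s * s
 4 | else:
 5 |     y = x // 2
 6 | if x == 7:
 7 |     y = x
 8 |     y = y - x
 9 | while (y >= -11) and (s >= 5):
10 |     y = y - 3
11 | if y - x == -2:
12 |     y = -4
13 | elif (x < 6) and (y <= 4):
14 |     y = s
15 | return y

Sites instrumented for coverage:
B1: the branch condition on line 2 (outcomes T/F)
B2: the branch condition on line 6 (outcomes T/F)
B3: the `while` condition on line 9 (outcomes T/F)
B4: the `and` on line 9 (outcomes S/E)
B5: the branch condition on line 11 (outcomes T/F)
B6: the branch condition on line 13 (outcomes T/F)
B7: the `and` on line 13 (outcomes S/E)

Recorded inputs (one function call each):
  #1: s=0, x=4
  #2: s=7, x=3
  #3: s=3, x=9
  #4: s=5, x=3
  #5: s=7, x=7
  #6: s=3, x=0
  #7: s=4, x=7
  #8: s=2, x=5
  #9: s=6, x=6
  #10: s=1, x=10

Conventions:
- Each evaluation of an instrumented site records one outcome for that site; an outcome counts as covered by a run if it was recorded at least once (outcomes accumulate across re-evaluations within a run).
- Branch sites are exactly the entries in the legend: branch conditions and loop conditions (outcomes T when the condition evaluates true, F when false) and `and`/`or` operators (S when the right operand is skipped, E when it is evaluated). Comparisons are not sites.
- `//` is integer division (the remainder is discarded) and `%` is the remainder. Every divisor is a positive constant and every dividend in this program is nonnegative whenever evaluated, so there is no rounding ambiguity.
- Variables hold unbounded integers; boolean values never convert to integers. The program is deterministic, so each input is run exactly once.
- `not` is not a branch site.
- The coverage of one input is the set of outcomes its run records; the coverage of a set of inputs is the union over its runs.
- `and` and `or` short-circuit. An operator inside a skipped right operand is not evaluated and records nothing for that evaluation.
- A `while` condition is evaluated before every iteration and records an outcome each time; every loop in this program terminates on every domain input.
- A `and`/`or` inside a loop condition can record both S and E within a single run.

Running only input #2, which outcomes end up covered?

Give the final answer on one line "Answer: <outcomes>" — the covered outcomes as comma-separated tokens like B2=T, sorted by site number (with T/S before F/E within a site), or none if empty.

Tracing the run of input #2 (s=7, x=3):
  B1->F, B2->F, B4->E, B3->T, B4->E, B3->T, B4->E, B3->T, B4->E, B3->T
  B4->E, B3->T, B4->S, B3->F, B5->F, B7->E, B6->T
distinct outcomes covered: B1=F, B2=F, B3=T, B3=F, B4=S, B4=E, B5=F, B6=T, B7=E

Answer: B1=F, B2=F, B3=T, B3=F, B4=S, B4=E, B5=F, B6=T, B7=E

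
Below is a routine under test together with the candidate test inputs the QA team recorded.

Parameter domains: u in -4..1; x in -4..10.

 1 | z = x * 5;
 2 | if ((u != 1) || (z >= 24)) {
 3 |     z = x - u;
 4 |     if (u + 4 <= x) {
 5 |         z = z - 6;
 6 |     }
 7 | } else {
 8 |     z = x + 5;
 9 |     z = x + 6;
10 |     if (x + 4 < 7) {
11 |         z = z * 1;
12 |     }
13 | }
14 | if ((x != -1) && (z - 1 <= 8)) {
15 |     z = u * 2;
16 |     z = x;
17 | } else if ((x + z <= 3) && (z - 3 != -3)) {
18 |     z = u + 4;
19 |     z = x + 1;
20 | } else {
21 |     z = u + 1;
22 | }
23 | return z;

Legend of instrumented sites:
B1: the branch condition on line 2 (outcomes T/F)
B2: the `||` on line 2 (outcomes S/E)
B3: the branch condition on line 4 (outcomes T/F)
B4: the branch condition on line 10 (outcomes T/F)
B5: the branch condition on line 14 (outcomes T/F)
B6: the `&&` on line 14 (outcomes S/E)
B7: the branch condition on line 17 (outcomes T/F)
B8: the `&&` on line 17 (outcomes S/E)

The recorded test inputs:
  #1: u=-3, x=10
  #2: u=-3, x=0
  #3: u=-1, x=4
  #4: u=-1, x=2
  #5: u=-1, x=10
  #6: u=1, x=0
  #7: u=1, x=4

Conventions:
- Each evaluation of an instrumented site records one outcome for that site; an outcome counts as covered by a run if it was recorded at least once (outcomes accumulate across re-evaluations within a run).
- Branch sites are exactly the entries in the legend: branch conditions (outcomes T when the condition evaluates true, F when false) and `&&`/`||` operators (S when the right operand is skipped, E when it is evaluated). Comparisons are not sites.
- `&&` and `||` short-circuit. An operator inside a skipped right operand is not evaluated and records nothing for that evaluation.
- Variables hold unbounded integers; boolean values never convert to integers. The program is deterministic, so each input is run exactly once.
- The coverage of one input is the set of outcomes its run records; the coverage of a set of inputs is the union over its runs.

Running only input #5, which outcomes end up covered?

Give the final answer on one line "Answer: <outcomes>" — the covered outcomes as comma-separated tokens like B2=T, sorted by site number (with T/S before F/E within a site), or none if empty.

Tracing the run of input #5 (u=-1, x=10):
  B2->S, B1->T, B3->T, B6->E, B5->T
distinct outcomes covered: B1=T, B2=S, B3=T, B5=T, B6=E

Answer: B1=T, B2=S, B3=T, B5=T, B6=E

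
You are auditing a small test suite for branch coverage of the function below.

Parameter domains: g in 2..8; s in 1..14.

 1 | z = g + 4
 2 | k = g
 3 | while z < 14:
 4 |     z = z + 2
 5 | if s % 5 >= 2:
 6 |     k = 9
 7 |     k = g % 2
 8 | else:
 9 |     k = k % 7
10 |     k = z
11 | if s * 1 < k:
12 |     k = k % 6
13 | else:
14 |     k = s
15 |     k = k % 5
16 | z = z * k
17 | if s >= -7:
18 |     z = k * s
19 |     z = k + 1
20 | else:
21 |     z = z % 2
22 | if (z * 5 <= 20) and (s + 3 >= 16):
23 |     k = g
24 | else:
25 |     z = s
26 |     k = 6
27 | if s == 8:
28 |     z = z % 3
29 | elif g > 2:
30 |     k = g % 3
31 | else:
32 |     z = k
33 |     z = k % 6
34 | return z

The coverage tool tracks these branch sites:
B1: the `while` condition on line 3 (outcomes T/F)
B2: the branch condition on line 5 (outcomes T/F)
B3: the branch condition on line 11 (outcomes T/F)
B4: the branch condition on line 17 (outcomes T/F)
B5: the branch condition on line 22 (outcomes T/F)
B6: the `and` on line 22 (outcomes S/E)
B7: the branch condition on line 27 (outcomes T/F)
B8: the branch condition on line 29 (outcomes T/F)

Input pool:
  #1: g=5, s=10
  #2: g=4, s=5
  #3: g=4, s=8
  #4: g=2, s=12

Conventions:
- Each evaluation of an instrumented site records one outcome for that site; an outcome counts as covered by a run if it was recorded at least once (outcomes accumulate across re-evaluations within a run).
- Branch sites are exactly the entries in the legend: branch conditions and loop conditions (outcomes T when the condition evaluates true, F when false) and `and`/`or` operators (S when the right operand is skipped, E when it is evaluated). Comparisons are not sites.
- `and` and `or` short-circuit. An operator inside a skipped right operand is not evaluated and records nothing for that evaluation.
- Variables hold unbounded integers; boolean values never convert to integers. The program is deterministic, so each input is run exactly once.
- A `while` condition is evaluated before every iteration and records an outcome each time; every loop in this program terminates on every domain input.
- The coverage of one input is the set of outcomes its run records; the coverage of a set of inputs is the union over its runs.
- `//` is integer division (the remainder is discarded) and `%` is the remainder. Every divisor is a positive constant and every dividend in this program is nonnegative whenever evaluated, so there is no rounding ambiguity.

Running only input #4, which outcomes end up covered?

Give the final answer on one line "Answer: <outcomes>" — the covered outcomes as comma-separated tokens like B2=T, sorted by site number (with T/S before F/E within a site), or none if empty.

Running input #4 (g=2, s=12), event by event:
  B1->T, B1->T, B1->T, B1->T, B1->F, B2->T, B3->F, B4->T, B6->E, B5->F
  B7->F, B8->F
distinct outcomes covered: B1=T, B1=F, B2=T, B3=F, B4=T, B5=F, B6=E, B7=F, B8=F

Answer: B1=T, B1=F, B2=T, B3=F, B4=T, B5=F, B6=E, B7=F, B8=F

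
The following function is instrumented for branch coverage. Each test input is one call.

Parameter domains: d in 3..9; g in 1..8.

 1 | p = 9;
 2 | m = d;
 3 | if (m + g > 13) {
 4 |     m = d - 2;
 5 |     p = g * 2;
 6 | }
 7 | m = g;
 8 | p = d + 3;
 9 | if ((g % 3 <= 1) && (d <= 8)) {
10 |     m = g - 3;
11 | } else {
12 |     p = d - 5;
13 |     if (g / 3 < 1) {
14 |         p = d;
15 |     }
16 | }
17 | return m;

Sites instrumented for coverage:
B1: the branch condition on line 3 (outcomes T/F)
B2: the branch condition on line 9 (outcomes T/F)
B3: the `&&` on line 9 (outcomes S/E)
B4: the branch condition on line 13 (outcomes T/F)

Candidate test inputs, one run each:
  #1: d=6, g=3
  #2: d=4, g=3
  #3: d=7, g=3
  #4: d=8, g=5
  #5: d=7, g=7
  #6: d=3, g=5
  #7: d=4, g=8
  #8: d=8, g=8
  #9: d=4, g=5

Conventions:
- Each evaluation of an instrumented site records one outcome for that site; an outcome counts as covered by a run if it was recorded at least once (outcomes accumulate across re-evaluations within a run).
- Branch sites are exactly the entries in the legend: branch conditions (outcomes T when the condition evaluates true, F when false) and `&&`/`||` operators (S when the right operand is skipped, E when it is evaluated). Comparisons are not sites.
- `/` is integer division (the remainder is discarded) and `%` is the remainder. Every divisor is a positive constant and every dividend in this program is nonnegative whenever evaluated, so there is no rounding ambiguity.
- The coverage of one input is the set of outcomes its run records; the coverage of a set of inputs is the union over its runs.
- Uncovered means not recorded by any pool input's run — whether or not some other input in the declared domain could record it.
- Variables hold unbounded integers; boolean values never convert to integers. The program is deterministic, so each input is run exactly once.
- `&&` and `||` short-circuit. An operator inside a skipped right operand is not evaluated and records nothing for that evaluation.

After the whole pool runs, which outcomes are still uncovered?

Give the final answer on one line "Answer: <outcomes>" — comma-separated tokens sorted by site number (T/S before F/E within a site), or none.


input #1, d=6, g=3: events B1->F, B3->E, B2->T; outcomes B1=F, B2=T, B3=E
input #2, d=4, g=3: events B1->F, B3->E, B2->T; outcomes B1=F, B2=T, B3=E
input #3, d=7, g=3: events B1->F, B3->E, B2->T; outcomes B1=F, B2=T, B3=E
input #4, d=8, g=5: events B1->F, B3->S, B2->F, B4->F; outcomes B1=F, B2=F, B3=S, B4=F
input #5, d=7, g=7: events B1->T, B3->E, B2->T; outcomes B1=T, B2=T, B3=E
input #6, d=3, g=5: events B1->F, B3->S, B2->F, B4->F; outcomes B1=F, B2=F, B3=S, B4=F
input #7, d=4, g=8: events B1->F, B3->S, B2->F, B4->F; outcomes B1=F, B2=F, B3=S, B4=F
input #8, d=8, g=8: events B1->T, B3->S, B2->F, B4->F; outcomes B1=T, B2=F, B3=S, B4=F
input #9, d=4, g=5: events B1->F, B3->S, B2->F, B4->F; outcomes B1=F, B2=F, B3=S, B4=F
union over the pool: B1=T, B1=F, B2=T, B2=F, B3=S, B3=E, B4=F
uncovered (1 of 8): B4=T
Answer: B4=T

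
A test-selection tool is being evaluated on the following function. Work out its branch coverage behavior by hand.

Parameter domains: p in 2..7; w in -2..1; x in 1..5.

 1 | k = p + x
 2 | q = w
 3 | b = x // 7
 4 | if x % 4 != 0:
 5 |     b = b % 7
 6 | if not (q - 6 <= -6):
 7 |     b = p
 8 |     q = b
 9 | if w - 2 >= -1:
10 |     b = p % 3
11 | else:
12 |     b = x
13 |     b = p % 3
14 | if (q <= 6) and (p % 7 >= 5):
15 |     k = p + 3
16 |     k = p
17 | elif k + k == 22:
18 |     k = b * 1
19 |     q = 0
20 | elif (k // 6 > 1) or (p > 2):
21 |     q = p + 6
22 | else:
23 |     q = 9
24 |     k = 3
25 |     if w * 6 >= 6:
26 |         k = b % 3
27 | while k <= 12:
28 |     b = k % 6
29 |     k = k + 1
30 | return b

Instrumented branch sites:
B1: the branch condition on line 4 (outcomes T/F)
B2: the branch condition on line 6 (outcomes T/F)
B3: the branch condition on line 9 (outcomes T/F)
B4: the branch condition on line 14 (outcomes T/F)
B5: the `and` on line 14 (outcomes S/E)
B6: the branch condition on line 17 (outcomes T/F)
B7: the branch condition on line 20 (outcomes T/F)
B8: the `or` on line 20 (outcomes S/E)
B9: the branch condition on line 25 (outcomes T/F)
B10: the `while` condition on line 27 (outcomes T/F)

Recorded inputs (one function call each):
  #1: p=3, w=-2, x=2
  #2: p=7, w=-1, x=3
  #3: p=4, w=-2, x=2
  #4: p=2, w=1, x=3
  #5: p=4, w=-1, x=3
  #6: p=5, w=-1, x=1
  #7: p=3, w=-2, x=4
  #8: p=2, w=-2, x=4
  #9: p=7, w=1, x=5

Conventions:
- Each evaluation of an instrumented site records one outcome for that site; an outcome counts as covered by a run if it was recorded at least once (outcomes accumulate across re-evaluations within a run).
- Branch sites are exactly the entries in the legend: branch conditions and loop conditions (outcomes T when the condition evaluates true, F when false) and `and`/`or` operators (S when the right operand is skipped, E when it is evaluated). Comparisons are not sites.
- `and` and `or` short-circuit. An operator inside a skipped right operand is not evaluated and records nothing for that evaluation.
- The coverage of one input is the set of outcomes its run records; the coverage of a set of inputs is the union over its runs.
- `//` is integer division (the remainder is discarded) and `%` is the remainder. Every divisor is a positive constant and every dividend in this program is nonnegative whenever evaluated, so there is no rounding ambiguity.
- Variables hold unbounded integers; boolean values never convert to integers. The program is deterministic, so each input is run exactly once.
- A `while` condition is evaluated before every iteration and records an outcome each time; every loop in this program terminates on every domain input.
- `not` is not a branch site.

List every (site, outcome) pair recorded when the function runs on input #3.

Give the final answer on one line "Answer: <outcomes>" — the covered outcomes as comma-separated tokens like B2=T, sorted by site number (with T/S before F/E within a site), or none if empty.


Event log for input #3 (p=4, w=-2, x=2):
  B1->T, B2->F, B3->F, B5->E, B4->F, B6->F, B8->E, B7->T, B10->T, B10->T
  B10->T, B10->T, B10->T, B10->T, B10->T, B10->F
collecting distinct outcomes: B1=T, B2=F, B3=F, B4=F, B5=E, B6=F, B7=T, B8=E, B10=T, B10=F
Answer: B1=T, B2=F, B3=F, B4=F, B5=E, B6=F, B7=T, B8=E, B10=T, B10=F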